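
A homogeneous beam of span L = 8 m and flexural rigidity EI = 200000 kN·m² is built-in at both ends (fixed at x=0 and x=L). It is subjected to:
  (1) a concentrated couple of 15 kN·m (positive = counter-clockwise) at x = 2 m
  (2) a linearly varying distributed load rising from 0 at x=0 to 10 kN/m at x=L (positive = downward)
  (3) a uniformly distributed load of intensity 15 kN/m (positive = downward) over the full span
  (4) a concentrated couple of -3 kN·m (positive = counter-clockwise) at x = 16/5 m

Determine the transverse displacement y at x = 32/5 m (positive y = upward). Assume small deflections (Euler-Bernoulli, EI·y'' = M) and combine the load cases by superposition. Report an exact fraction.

y(32/5) = -80909/187500000 m

Load 1 — applied couple M₀=15 kN·m at a=2 m (b=L-a=6):
  y_1 = (R_Ax³/6 - M_Ax²/2 - M₀(x-a)²/2)/EI  [x>a] with R_A=135/64, M_A=-45/16 = ((135/64)·(32/5)³/6 - (-45/16)·(32/5)²/2 - 15·((32/5)-2)²/2)/200000 = 57/2500000 m
Load 2 — triangular load w₀=10 kN/m (0→w₀ over full span):
  y_2 = -w₀x²(L-x)²(x+2L)/(120LEI) = -10·(32/5)²·(8-(32/5))²·((32/5)+2·8)/(120·8·200000) = -3584/29296875 m
Load 3 — uniform load w=15 kN/m over full span:
  y_3 = -wx²(L-x)²/(24EI) = -15·(32/5)²·(8-(32/5))²/(24·200000) = -128/390625 m
Load 4 — applied couple M₀=-3 kN·m at a=16/5 m (b=L-a=24/5):
  y_4 = (R_Ax³/6 - M_Ax²/2 - M₀(x-a)²/2)/EI  [x>a] with R_A=-27/50, M_A=-9/25 = ((-27/50)·(32/5)³/6 - (-9/25)·(32/5)²/2 - (-3)·((32/5)-(16/5))²/2)/200000 = -42/9765625 m
Superposition: y = Σ y_i = -80909/187500000 m ≈ -0.000432 m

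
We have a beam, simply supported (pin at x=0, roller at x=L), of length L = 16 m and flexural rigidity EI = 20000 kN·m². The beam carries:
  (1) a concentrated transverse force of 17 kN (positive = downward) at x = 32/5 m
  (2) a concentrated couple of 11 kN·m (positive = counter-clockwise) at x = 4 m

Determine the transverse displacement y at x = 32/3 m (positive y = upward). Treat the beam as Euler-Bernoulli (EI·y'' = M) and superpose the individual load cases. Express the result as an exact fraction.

y(32/3) = -429527/8437500 m

Load 1 — point force P=17 kN at a=32/5 m (b=L-a=48/5):
  y_1 = -Pa(L-x)(2Lx-a²-x²)/(6LEI)  [x>a] = -17·(32/5)·(16-(32/3))·(2·16·(32/3)-(32/5)²-(32/3)²)/(6·16·20000) = -356864/6328125 m
Load 2 — applied couple M₀=11 kN·m at a=4 m (b=L-a=12):
  y_2 = (M₀x³/(6L)-M₀(x-a)²/2+C₁x)/EI  [x>a] with C₁=M₀(3b²-L²)/(6L)=121/6 = (11·(32/3)³/(6·16)-11·((32/3)-4)²/2+(121/6)·(32/3))/20000 = 1111/202500 m
Superposition: y = Σ y_i = -429527/8437500 m ≈ -0.050907 m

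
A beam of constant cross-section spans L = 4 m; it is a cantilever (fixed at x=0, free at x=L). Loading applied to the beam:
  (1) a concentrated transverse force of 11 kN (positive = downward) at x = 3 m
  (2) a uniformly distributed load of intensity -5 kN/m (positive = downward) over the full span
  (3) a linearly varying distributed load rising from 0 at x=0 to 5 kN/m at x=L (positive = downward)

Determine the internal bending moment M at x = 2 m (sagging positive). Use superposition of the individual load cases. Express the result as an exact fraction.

Load 1 — point force P=11 kN at a=3 m (b=L-a=1):
  M_1 = -P(a-x)  [x≤a] = -11·(3-2) = -11 kN·m
Load 2 — uniform load w=-5 kN/m over full span:
  M_2 = -w(L-x)²/2 = -(-5)·(4-2)²/2 = 10 kN·m
Load 3 — triangular load w₀=5 kN/m (0→w₀ over full span):
  M_3 = w₀Lx/2 - w₀L²/3 - w₀x³/(6L) = 5·4·2/2 - 5·4²/3 - 5·2³/(6·4) = -25/3 kN·m
Superposition: M = Σ M_i = -28/3 kN·m ≈ -9.333333 kN·m

M(2) = -28/3 kN·m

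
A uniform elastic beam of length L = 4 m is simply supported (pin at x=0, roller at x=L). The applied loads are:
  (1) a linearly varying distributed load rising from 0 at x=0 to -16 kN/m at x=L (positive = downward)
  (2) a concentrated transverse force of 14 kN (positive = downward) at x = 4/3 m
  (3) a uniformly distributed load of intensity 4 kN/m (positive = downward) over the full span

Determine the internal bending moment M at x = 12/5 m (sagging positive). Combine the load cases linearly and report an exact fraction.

M(12/5) = -464/375 kN·m

Load 1 — triangular load w₀=-16 kN/m (0→w₀ over full span):
  M_1 = w₀Lx/6 - w₀x³/(6L) = (-16)·4·(12/5)/6 - (-16)·(12/5)³/(6·4) = -2048/125 kN·m
Load 2 — point force P=14 kN at a=4/3 m (b=L-a=8/3):
  M_2 = Pa(L-x)/L  [x>a] = 14·(4/3)·(4-(12/5))/4 = 112/15 kN·m
Load 3 — uniform load w=4 kN/m over full span:
  M_3 = wx(L-x)/2 = 4·(12/5)·(4-(12/5))/2 = 192/25 kN·m
Superposition: M = Σ M_i = -464/375 kN·m ≈ -1.237333 kN·m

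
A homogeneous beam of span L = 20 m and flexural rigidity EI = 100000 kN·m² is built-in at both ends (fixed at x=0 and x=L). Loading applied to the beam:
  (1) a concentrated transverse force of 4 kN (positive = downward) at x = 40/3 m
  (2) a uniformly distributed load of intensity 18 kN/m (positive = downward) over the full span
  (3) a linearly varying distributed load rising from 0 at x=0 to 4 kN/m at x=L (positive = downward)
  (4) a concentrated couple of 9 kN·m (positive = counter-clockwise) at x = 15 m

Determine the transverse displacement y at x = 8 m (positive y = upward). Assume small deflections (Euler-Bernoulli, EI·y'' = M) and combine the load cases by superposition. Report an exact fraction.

y(8) = -7894681/101250000 m

Load 1 — point force P=4 kN at a=40/3 m (b=L-a=20/3):
  y_1 = -Pb²x²(3aL-(3a+b)x)/(6L³EI)  [x≤a] = -4·(20/3)²·8²·(3·(40/3)·20-(3·(40/3)+(20/3))·8)/(6·20³·100000) = -256/253125 m
Load 2 — uniform load w=18 kN/m over full span:
  y_2 = -wx²(L-x)²/(24EI) = -18·8²·(20-8)²/(24·100000) = -216/3125 m
Load 3 — triangular load w₀=4 kN/m (0→w₀ over full span):
  y_3 = -w₀x²(L-x)²(x+2L)/(120LEI) = -4·8²·(20-8)²·(8+2·20)/(120·20·100000) = -576/78125 m
Load 4 — applied couple M₀=9 kN·m at a=15 m (b=L-a=5):
  y_4 = (R_Ax³/6 - M_Ax²/2)/EI  [x≤a] with R_A=81/160, M_A=45/16 = ((81/160)·8³/6 - (45/16)·8²/2)/100000 = -117/250000 m
Superposition: y = Σ y_i = -7894681/101250000 m ≈ -0.077972 m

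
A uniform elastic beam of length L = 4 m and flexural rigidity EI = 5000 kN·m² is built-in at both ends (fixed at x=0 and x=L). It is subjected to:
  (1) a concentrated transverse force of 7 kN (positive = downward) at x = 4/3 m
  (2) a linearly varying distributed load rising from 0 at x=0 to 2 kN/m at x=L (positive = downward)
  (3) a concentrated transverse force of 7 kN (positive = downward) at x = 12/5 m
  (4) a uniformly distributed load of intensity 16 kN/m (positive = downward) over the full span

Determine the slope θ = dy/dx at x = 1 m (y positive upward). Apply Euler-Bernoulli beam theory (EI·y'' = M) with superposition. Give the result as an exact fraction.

Load 1 — point force P=7 kN at a=4/3 m (b=L-a=8/3):
  θ_1 = -Pb²x(2aL-(3a+b)x)/(2L³EI)  [x≤a] = -7·(8/3)²·1·(2·(4/3)·4-(3·(4/3)+(8/3))·1)/(2·4³·5000) = -7/22500 rad
Load 2 — triangular load w₀=2 kN/m (0→w₀ over full span):
  θ_2 = -w₀(2x(L-x)(L-2x)(x+2L)+x²(L-x)²)/(120LEI) = -2·(2·1·(4-1)·(4-2·1)·(1+2·4)+1²·(4-1)²)/(120·4·5000) = -39/400000 rad
Load 3 — point force P=7 kN at a=12/5 m (b=L-a=8/5):
  θ_3 = -Pb²x(2aL-(3a+b)x)/(2L³EI)  [x≤a] = -7·(8/5)²·1·(2·(12/5)·4-(3·(12/5)+(8/5))·1)/(2·4³·5000) = -91/312500 rad
Load 4 — uniform load w=16 kN/m over full span:
  θ_4 = -wx(L-x)(L-2x)/(12EI) = -16·1·(4-1)·(4-2·1)/(12·5000) = -1/625 rad
Superposition: θ = Σ θ_i = -206983/90000000 rad ≈ -0.002300 rad

θ(1) = -206983/90000000 rad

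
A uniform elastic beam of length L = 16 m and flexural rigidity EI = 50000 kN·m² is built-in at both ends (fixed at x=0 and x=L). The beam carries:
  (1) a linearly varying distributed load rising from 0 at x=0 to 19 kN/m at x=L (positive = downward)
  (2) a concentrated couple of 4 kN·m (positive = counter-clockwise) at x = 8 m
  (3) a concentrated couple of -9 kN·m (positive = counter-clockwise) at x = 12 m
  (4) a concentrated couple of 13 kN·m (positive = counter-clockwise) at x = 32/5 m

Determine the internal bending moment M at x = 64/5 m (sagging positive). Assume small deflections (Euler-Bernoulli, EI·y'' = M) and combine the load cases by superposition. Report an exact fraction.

M(64/5) = 62483/6000 kN·m

Load 1 — triangular load w₀=19 kN/m (0→w₀ over full span):
  M_1 = 3w₀Lx/20 - w₀L²/30 - w₀x³/(6L) = 3·19·16·(64/5)/20 - 19·16²/30 - 19·(64/5)³/(6·16) = 2432/375 kN·m
Load 2 — applied couple M₀=4 kN·m at a=8 m (b=L-a=8):
  M_2 = R_Ax - M_A - M₀  [x>a] with R_A=3/8, M_A=1 = (3/8)·(64/5) - 1 - 4 = -1/5 kN·m
Load 3 — applied couple M₀=-9 kN·m at a=12 m (b=L-a=4):
  M_3 = R_Ax - M_A - M₀  [x>a] with R_A=-81/128, M_A=-45/16 = (-81/128)·(64/5) - (-45/16) - (-9) = 297/80 kN·m
Load 4 — applied couple M₀=13 kN·m at a=32/5 m (b=L-a=48/5):
  M_4 = R_Ax - M_A - M₀  [x>a] with R_A=117/100, M_A=39/25 = (117/100)·(64/5) - (39/25) - 13 = 52/125 kN·m
Superposition: M = Σ M_i = 62483/6000 kN·m ≈ 10.413833 kN·m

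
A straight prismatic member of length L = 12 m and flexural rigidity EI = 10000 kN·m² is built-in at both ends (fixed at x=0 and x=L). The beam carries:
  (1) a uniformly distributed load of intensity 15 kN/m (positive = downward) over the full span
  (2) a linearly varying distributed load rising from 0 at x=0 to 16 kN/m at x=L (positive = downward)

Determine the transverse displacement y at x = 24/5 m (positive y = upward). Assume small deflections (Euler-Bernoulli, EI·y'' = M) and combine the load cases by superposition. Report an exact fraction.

y(24/5) = -1102248/9765625 m

Load 1 — uniform load w=15 kN/m over full span:
  y_1 = -wx²(L-x)²/(24EI) = -15·(24/5)²·(12-(24/5))²/(24·10000) = -5832/78125 m
Load 2 — triangular load w₀=16 kN/m (0→w₀ over full span):
  y_2 = -w₀x²(L-x)²(x+2L)/(120LEI) = -16·(24/5)²·(12-(24/5))²·((24/5)+2·12)/(120·12·10000) = -373248/9765625 m
Superposition: y = Σ y_i = -1102248/9765625 m ≈ -0.112870 m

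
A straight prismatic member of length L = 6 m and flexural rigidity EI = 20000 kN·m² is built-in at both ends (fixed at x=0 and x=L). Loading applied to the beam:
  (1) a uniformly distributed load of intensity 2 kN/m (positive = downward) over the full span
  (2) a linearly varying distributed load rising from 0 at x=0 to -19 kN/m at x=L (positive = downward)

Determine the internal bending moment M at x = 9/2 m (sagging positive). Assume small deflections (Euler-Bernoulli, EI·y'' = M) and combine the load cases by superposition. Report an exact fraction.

Load 1 — uniform load w=2 kN/m over full span:
  M_1 = wLx/2 - wL²/12 - wx²/2 = 2·6·(9/2)/2 - 2·6²/12 - 2·(9/2)²/2 = 3/4 kN·m
Load 2 — triangular load w₀=-19 kN/m (0→w₀ over full span):
  M_2 = 3w₀Lx/20 - w₀L²/30 - w₀x³/(6L) = 3·(-19)·6·(9/2)/20 - (-19)·6²/30 - (-19)·(9/2)³/(6·6) = -969/160 kN·m
Superposition: M = Σ M_i = -849/160 kN·m ≈ -5.306250 kN·m

M(9/2) = -849/160 kN·m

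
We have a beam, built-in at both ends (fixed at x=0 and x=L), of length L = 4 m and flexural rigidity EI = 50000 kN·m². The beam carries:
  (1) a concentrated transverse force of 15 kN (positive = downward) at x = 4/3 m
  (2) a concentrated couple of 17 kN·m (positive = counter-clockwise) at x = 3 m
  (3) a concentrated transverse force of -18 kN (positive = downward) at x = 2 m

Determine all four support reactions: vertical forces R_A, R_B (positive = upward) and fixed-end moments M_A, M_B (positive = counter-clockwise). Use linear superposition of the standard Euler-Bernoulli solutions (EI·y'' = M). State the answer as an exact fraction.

Load 1 — point force P=15 kN at a=4/3 m (b=L-a=8/3):
  R_A = Pb²(3a+b)/L³ = 15·(8/3)²·(3·(4/3)+(8/3))/4³ = 100/9 kN
  M_A = Pab²/L² = 15·(4/3)·(8/3)²/4² = 80/9 kN·m
  R_B = Pa²(a+3b)/L³ = 15·(4/3)²·((4/3)+3·(8/3))/4³ = 35/9 kN
  M_B = -Pa²b/L² = -15·(4/3)²·(8/3)/4² = -40/9 kN·m
Load 2 — applied couple M₀=17 kN·m at a=3 m (b=L-a=1):
  R_A = 6M₀ab/L³ = 6·17·3·1/4³ = 153/32 kN
  M_A = M₀b(2a-b)/L² = 17·1·(2·3-1)/4² = 85/16 kN·m
  R_B = -6M₀ab/L³ = -6·17·3·1/4³ = -153/32 kN
  M_B = M₀a(2b-a)/L² = 17·3·(2·1-3)/4² = -51/16 kN·m
Load 3 — point force P=-18 kN at a=2 m (b=L-a=2):
  R_A = Pb²(3a+b)/L³ = (-18)·2²·(3·2+2)/4³ = -9 kN
  M_A = Pab²/L² = (-18)·2·2²/4² = -9 kN·m
  R_B = Pa²(a+3b)/L³ = (-18)·2²·(2+3·2)/4³ = -9 kN
  M_B = -Pa²b/L² = -(-18)·2²·2/4² = 9 kN·m
Superposition: R_A = 1985/288 kN, M_A = 749/144 kN·m, R_B = -2849/288 kN, M_B = 197/144 kN·m

R_A = 1985/288 kN, M_A = 749/144 kN·m, R_B = -2849/288 kN, M_B = 197/144 kN·m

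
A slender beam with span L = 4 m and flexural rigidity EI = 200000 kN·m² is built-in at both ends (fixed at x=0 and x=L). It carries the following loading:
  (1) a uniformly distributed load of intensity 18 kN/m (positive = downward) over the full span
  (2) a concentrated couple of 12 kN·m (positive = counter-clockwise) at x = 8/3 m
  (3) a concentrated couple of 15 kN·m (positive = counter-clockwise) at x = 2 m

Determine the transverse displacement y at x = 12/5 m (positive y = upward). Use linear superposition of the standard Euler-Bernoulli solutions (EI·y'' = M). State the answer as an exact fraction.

Load 1 — uniform load w=18 kN/m over full span:
  y_1 = -wx²(L-x)²/(24EI) = -18·(12/5)²·(4-(12/5))²/(24·200000) = -108/1953125 m
Load 2 — applied couple M₀=12 kN·m at a=8/3 m (b=L-a=4/3):
  y_2 = (R_Ax³/6 - M_Ax²/2)/EI  [x≤a] with R_A=4, M_A=4 = (4·(12/5)³/6 - 4·(12/5)²/2)/200000 = -9/781250 m
Load 3 — applied couple M₀=15 kN·m at a=2 m (b=L-a=2):
  y_3 = (R_Ax³/6 - M_Ax²/2 - M₀(x-a)²/2)/EI  [x>a] with R_A=45/8, M_A=15/4 = ((45/8)·(12/5)³/6 - (15/4)·(12/5)²/2 - 15·((12/5)-2)²/2)/200000 = 3/625000 m
Superposition: y = Σ y_i = -969/15625000 m ≈ -0.000062 m

y(12/5) = -969/15625000 m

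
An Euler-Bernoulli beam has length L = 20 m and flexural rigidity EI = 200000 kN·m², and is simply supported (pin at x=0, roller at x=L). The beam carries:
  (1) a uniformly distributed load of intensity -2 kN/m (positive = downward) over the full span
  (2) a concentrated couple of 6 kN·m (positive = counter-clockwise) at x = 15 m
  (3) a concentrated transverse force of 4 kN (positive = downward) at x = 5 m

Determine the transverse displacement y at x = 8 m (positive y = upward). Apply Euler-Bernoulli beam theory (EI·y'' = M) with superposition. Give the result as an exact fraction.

y(8) = 1063/62500 m

Load 1 — uniform load w=-2 kN/m over full span:
  y_1 = -wx(L³-2Lx²+x³)/(24EI) = -(-2)·8·(20³-2·20·8²+8³)/(24·200000) = 62/3125 m
Load 2 — applied couple M₀=6 kN·m at a=15 m (b=L-a=5):
  y_2 = (M₀x³/(6L)+C₁x)/EI  [x≤a] with C₁=M₀(3b²-L²)/(6L)=-65/4 = (6·8³/(6·20)+(-65/4)·8)/200000 = -261/500000 m
Load 3 — point force P=4 kN at a=5 m (b=L-a=15):
  y_3 = -Pa(L-x)(2Lx-a²-x²)/(6LEI)  [x>a] = -4·5·(20-8)·(2·20·8-5²-8²)/(6·20·200000) = -231/100000 m
Superposition: y = Σ y_i = 1063/62500 m ≈ 0.017008 m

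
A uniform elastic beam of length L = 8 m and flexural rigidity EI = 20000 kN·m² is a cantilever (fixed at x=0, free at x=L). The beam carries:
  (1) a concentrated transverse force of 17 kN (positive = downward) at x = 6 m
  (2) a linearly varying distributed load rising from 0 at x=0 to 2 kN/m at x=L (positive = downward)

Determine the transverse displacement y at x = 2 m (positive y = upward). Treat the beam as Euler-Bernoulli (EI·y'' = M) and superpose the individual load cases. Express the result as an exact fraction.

Load 1 — point force P=17 kN at a=6 m (b=L-a=2):
  y_1 = -Px²(3a-x)/(6EI)  [x≤a] = -17·2²·(3·6-2)/(6·20000) = -17/1875 m
Load 2 — triangular load w₀=2 kN/m (0→w₀ over full span):
  y_2 = (w₀Lx³/12-w₀L²x²/6-w₀x⁵/(120L))/EI = (2·8·2³/12-2·8²·2²/6-2·2⁵/(120·8))/20000 = -1121/300000 m
Superposition: y = Σ y_i = -3841/300000 m ≈ -0.012803 m

y(2) = -3841/300000 m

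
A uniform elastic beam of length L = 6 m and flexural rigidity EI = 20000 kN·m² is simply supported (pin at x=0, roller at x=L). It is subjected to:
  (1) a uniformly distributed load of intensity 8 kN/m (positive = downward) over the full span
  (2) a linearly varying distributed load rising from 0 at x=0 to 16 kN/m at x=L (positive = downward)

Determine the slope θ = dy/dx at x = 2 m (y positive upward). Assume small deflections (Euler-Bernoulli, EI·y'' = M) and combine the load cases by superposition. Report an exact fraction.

θ(2) = -403/112500 rad

Load 1 — uniform load w=8 kN/m over full span:
  θ_1 = -w(L³-6Lx²+4x³)/(24EI) = -8·(6³-6·6·2²+4·2³)/(24·20000) = -13/7500 rad
Load 2 — triangular load w₀=16 kN/m (0→w₀ over full span):
  θ_2 = -w₀(7L⁴-30L²x²+15x⁴)/(360LEI) = -16·(7·6⁴-30·6²·2²+15·2⁴)/(360·6·20000) = -52/28125 rad
Superposition: θ = Σ θ_i = -403/112500 rad ≈ -0.003582 rad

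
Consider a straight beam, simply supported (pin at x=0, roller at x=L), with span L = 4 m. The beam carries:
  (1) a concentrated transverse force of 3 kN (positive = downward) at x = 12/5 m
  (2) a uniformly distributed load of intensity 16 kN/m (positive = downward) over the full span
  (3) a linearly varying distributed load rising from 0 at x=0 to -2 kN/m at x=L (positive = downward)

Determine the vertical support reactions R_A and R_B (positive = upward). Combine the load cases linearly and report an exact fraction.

R_A = 478/15 kN, R_B = 467/15 kN

Load 1 — point force P=3 kN at a=12/5 m (b=L-a=8/5):
  R_A = Pb/L = 3·(8/5)/4 = 6/5 kN
  R_B = Pa/L = 3·(12/5)/4 = 9/5 kN
Load 2 — uniform load w=16 kN/m over full span:
  R_A = wL/2 = 16·4/2 = 32 kN
  R_B = wL/2 = 16·4/2 = 32 kN
Load 3 — triangular load w₀=-2 kN/m (0→w₀ over full span):
  R_A = w₀L/6 = (-2)·4/6 = -4/3 kN
  R_B = w₀L/3 = (-2)·4/3 = -8/3 kN
Superposition: R_A = 478/15 kN, R_B = 467/15 kN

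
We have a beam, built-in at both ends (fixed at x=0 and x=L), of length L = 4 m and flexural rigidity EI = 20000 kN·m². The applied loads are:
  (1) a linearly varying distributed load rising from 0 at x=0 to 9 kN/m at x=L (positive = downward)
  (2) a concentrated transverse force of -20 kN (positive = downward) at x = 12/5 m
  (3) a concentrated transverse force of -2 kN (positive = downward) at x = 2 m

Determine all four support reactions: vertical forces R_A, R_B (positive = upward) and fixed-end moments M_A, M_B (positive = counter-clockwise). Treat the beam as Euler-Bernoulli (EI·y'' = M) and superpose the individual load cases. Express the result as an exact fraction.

Load 1 — triangular load w₀=9 kN/m (0→w₀ over full span):
  R_A = 3w₀L/20 = 3·9·4/20 = 27/5 kN
  M_A = w₀L²/30 = 9·4²/30 = 24/5 kN·m
  R_B = 7w₀L/20 = 7·9·4/20 = 63/5 kN
  M_B = -w₀L²/20 = -9·4²/20 = -36/5 kN·m
Load 2 — point force P=-20 kN at a=12/5 m (b=L-a=8/5):
  R_A = Pb²(3a+b)/L³ = (-20)·(8/5)²·(3·(12/5)+(8/5))/4³ = -176/25 kN
  M_A = Pab²/L² = (-20)·(12/5)·(8/5)²/4² = -192/25 kN·m
  R_B = Pa²(a+3b)/L³ = (-20)·(12/5)²·((12/5)+3·(8/5))/4³ = -324/25 kN
  M_B = -Pa²b/L² = -(-20)·(12/5)²·(8/5)/4² = 288/25 kN·m
Load 3 — point force P=-2 kN at a=2 m (b=L-a=2):
  R_A = Pb²(3a+b)/L³ = (-2)·2²·(3·2+2)/4³ = -1 kN
  M_A = Pab²/L² = (-2)·2·2²/4² = -1 kN·m
  R_B = Pa²(a+3b)/L³ = (-2)·2²·(2+3·2)/4³ = -1 kN
  M_B = -Pa²b/L² = -(-2)·2²·2/4² = 1 kN·m
Superposition: R_A = -66/25 kN, M_A = -97/25 kN·m, R_B = -34/25 kN, M_B = 133/25 kN·m

R_A = -66/25 kN, M_A = -97/25 kN·m, R_B = -34/25 kN, M_B = 133/25 kN·m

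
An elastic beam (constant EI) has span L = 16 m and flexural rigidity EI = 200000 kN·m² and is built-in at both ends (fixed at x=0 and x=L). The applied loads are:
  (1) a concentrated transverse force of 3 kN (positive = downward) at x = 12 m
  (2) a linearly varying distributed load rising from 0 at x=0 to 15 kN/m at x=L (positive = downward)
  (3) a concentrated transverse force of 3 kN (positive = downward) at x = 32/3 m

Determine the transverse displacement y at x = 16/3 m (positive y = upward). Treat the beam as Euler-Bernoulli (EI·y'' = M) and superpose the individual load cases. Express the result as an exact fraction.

y(16/3) = -22667/4556250 m

Load 1 — point force P=3 kN at a=12 m (b=L-a=4):
  y_1 = -Pb²x²(3aL-(3a+b)x)/(6L³EI)  [x≤a] = -3·4²·(16/3)²·(3·12·16-(3·12+4)·(16/3))/(6·16³·200000) = -17/168750 m
Load 2 — triangular load w₀=15 kN/m (0→w₀ over full span):
  y_2 = -w₀x²(L-x)²(x+2L)/(120LEI) = -15·(16/3)²·(16-(16/3))²·((16/3)+2·16)/(120·16·200000) = -3584/759375 m
Load 3 — point force P=3 kN at a=32/3 m (b=L-a=16/3):
  y_3 = -Pb²x²(3aL-(3a+b)x)/(6L³EI)  [x≤a] = -3·(16/3)²·(16/3)²·(3·(32/3)·16-(3·(32/3)+(16/3))·(16/3))/(6·16³·200000) = -352/2278125 m
Superposition: y = Σ y_i = -22667/4556250 m ≈ -0.004975 m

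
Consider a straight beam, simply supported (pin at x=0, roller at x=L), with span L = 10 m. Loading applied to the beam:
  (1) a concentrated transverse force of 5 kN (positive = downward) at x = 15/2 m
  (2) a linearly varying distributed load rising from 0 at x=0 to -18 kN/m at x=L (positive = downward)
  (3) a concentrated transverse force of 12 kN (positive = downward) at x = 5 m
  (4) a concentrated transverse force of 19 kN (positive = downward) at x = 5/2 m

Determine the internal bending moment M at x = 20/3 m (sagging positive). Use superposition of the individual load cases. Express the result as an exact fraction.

M(20/3) = -1205/18 kN·m

Load 1 — point force P=5 kN at a=15/2 m (b=L-a=5/2):
  M_1 = Pbx/L  [x≤a] = 5·(5/2)·(20/3)/10 = 25/3 kN·m
Load 2 — triangular load w₀=-18 kN/m (0→w₀ over full span):
  M_2 = w₀Lx/6 - w₀x³/(6L) = (-18)·10·(20/3)/6 - (-18)·(20/3)³/(6·10) = -1000/9 kN·m
Load 3 — point force P=12 kN at a=5 m (b=L-a=5):
  M_3 = Pa(L-x)/L  [x>a] = 12·5·(10-(20/3))/10 = 20 kN·m
Load 4 — point force P=19 kN at a=5/2 m (b=L-a=15/2):
  M_4 = Pa(L-x)/L  [x>a] = 19·(5/2)·(10-(20/3))/10 = 95/6 kN·m
Superposition: M = Σ M_i = -1205/18 kN·m ≈ -66.944444 kN·m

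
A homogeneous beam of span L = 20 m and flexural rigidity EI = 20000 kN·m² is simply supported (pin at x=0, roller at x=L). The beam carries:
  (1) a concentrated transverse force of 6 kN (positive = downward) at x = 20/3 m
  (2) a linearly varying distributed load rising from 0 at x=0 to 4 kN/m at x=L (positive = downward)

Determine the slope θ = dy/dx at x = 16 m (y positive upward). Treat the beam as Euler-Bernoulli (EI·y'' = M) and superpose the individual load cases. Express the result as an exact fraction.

Load 1 — point force P=6 kN at a=20/3 m (b=L-a=40/3):
  θ_1 = -Pa(2L²-6Lx+3x²+a²)/(6LEI)  [x>a] = -6·(20/3)·(2·20²-6·20·16+3·16²+(20/3)²)/(6·20·20000) = 173/33750 rad
Load 2 — triangular load w₀=4 kN/m (0→w₀ over full span):
  θ_2 = -w₀(7L⁴-30L²x²+15x⁴)/(360LEI) = -4·(7·20⁴-30·20²·16²+15·16⁴)/(360·20·20000) = 757/28125 rad
Superposition: θ = Σ θ_i = 5407/168750 rad ≈ 0.032041 rad

θ(16) = 5407/168750 rad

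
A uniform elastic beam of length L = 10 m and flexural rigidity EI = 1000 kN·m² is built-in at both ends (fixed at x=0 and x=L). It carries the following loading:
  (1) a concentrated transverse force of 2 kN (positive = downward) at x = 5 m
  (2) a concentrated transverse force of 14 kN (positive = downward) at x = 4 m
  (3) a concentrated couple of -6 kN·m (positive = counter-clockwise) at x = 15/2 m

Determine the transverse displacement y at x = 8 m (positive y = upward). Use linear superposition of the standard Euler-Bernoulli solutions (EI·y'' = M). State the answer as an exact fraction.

y(8) = -10413/500000 m

Load 1 — point force P=2 kN at a=5 m (b=L-a=5):
  y_1 = -Pa²(L-x)²(3bL-(3b+a)(L-x))/(6L³EI)  [x>a] = -2·5²·(10-8)²·(3·5·10-(3·5+5)·(10-8))/(6·10³·1000) = -11/3000 m
Load 2 — point force P=14 kN at a=4 m (b=L-a=6):
  y_2 = -Pa²(L-x)²(3bL-(3b+a)(L-x))/(6L³EI)  [x>a] = -14·4²·(10-8)²·(3·6·10-(3·6+4)·(10-8))/(6·10³·1000) = -952/46875 m
Load 3 — applied couple M₀=-6 kN·m at a=15/2 m (b=L-a=5/2):
  y_3 = (R_Ax³/6 - M_Ax²/2 - M₀(x-a)²/2)/EI  [x>a] with R_A=-27/40, M_A=-15/8 = ((-27/40)·8³/6 - (-15/8)·8²/2 - (-6)·(8-(15/2))²/2)/1000 = 63/20000 m
Superposition: y = Σ y_i = -10413/500000 m ≈ -0.020826 m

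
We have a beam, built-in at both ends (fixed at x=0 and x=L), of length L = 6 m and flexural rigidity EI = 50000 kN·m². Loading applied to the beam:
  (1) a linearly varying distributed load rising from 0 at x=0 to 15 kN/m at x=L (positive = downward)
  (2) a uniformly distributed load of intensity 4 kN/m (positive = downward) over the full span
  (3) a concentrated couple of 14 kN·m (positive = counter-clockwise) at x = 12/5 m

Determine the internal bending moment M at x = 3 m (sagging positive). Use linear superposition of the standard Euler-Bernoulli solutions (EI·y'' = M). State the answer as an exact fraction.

M(3) = 233/20 kN·m

Load 1 — triangular load w₀=15 kN/m (0→w₀ over full span):
  M_1 = 3w₀Lx/20 - w₀L²/30 - w₀x³/(6L) = 3·15·6·3/20 - 15·6²/30 - 15·3³/(6·6) = 45/4 kN·m
Load 2 — uniform load w=4 kN/m over full span:
  M_2 = wLx/2 - wL²/12 - wx²/2 = 4·6·3/2 - 4·6²/12 - 4·3²/2 = 6 kN·m
Load 3 — applied couple M₀=14 kN·m at a=12/5 m (b=L-a=18/5):
  M_3 = R_Ax - M_A - M₀  [x>a] with R_A=84/25, M_A=42/25 = (84/25)·3 - (42/25) - 14 = -28/5 kN·m
Superposition: M = Σ M_i = 233/20 kN·m ≈ 11.650000 kN·m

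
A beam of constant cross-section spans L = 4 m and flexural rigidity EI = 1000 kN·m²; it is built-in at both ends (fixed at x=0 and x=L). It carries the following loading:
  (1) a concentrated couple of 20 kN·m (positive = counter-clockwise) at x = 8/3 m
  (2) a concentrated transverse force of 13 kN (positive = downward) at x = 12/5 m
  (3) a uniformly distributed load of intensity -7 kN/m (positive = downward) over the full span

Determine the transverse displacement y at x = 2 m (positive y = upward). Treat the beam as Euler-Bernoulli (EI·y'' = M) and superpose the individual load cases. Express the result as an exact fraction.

Load 1 — applied couple M₀=20 kN·m at a=8/3 m (b=L-a=4/3):
  y_1 = (R_Ax³/6 - M_Ax²/2)/EI  [x≤a] with R_A=20/3, M_A=20/3 = ((20/3)·2³/6 - (20/3)·2²/2)/1000 = -1/225 m
Load 2 — point force P=13 kN at a=12/5 m (b=L-a=8/5):
  y_2 = -Pb²x²(3aL-(3a+b)x)/(6L³EI)  [x≤a] = -13·(8/5)²·2²·(3·(12/5)·4-(3·(12/5)+(8/5))·2)/(6·4³·1000) = -182/46875 m
Load 3 — uniform load w=-7 kN/m over full span:
  y_3 = -wx²(L-x)²/(24EI) = -(-7)·2²·(4-2)²/(24·1000) = 7/1500 m
Superposition: y = Σ y_i = -2059/562500 m ≈ -0.003660 m

y(2) = -2059/562500 m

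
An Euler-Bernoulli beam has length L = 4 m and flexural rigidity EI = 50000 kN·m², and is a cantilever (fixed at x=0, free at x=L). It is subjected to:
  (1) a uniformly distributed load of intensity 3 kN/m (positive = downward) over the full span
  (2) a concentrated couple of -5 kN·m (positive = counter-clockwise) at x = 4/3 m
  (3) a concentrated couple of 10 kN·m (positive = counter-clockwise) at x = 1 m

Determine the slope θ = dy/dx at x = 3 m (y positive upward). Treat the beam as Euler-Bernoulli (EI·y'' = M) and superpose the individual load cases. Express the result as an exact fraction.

θ(3) = -169/300000 rad

Load 1 — uniform load w=3 kN/m over full span:
  θ_1 = -wx(x²-3Lx+3L²)/(6EI) = -3·3·(3²-3·4·3+3·4²)/(6·50000) = -63/100000 rad
Load 2 — applied couple M₀=-5 kN·m at a=4/3 m (b=L-a=8/3):
  θ_2 = M₀a/EI  [x>a] = (-5)·(4/3)/50000 = -1/7500 rad
Load 3 — applied couple M₀=10 kN·m at a=1 m (b=L-a=3):
  θ_3 = M₀a/EI  [x>a] = 10·1/50000 = 1/5000 rad
Superposition: θ = Σ θ_i = -169/300000 rad ≈ -0.000563 rad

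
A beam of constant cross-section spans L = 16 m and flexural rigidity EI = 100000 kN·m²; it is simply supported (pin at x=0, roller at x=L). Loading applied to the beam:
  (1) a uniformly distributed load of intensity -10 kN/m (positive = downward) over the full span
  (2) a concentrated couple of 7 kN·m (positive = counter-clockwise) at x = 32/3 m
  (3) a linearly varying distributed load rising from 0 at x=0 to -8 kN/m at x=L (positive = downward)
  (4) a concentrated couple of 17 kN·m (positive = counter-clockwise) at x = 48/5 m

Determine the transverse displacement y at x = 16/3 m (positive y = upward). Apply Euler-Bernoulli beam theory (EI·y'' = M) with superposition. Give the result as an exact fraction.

y(16/3) = 5774596/56953125 m

Load 1 — uniform load w=-10 kN/m over full span:
  y_1 = -wx(L³-2Lx²+x³)/(24EI) = -(-10)·(16/3)·(16³-2·16·(16/3)²+(16/3)³)/(24·100000) = 11264/151875 m
Load 2 — applied couple M₀=7 kN·m at a=32/3 m (b=L-a=16/3):
  y_2 = (M₀x³/(6L)+C₁x)/EI  [x≤a] with C₁=M₀(3b²-L²)/(6L)=-112/9 = (7·(16/3)³/(6·16)+(-112/9)·(16/3))/100000 = -28/50625 m
Load 3 — triangular load w₀=-8 kN/m (0→w₀ over full span):
  y_3 = -w₀x(7L⁴-10L²x²+3x⁴)/(360LEI) = -(-8)·(16/3)·(7·16⁴-10·16²·(16/3)²+3·(16/3)⁴)/(360·16·100000) = 65536/2278125 m
Load 4 — applied couple M₀=17 kN·m at a=48/5 m (b=L-a=32/5):
  y_4 = (M₀x³/(6L)+C₁x)/EI  [x≤a] with C₁=M₀(3b²-L²)/(6L)=-1768/75 = (17·(16/3)³/(6·16)+(-1768/75)·(16/3))/100000 = -6256/6328125 m
Superposition: y = Σ y_i = 5774596/56953125 m ≈ 0.101392 m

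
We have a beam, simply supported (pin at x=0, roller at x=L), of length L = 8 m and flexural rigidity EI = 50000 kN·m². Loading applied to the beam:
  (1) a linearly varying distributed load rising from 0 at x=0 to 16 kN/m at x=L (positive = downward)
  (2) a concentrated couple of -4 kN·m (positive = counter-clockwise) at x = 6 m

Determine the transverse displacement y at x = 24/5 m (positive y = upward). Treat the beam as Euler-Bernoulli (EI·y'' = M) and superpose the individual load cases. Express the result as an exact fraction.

y(24/5) = -2356957/292968750 m

Load 1 — triangular load w₀=16 kN/m (0→w₀ over full span):
  y_1 = -w₀x(7L⁴-10L²x²+3x⁴)/(360LEI) = -16·(24/5)·(7·8⁴-10·8²·(24/5)²+3·(24/5)⁴)/(360·8·50000) = -1212416/146484375 m
Load 2 — applied couple M₀=-4 kN·m at a=6 m (b=L-a=2):
  y_2 = (M₀x³/(6L)+C₁x)/EI  [x≤a] with C₁=M₀(3b²-L²)/(6L)=13/3 = ((-4)·(24/5)³/(6·8)+(13/3)·(24/5))/50000 = 181/781250 m
Superposition: y = Σ y_i = -2356957/292968750 m ≈ -0.008045 m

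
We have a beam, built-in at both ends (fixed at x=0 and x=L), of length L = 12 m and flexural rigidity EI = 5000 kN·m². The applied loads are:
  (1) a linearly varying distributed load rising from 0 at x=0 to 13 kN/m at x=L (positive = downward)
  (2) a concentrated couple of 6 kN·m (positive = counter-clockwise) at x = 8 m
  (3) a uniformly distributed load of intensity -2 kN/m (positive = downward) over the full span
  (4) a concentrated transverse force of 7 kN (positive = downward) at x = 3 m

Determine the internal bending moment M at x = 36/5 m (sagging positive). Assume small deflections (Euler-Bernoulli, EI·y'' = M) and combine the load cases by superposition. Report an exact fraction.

M(36/5) = 64481/2000 kN·m

Load 1 — triangular load w₀=13 kN/m (0→w₀ over full span):
  M_1 = 3w₀Lx/20 - w₀L²/30 - w₀x³/(6L) = 3·13·12·(36/5)/20 - 13·12²/30 - 13·(36/5)³/(6·12) = 4836/125 kN·m
Load 2 — applied couple M₀=6 kN·m at a=8 m (b=L-a=4):
  M_2 = R_Ax - M_A  [x≤a] with R_A=2/3, M_A=2 = (2/3)·(36/5) - 2 = 14/5 kN·m
Load 3 — uniform load w=-2 kN/m over full span:
  M_3 = wLx/2 - wL²/12 - wx²/2 = (-2)·12·(36/5)/2 - (-2)·12²/12 - (-2)·(36/5)²/2 = -264/25 kN·m
Load 4 — point force P=7 kN at a=3 m (b=L-a=9):
  M_4 = Pa²(a+3b)(L-x)/L³ - Pa²b/L²  [x>a] = 7·3²·(3+3·9)·(12-(36/5))/12³ - 7·3²·9/12² = 21/16 kN·m
Superposition: M = Σ M_i = 64481/2000 kN·m ≈ 32.240500 kN·m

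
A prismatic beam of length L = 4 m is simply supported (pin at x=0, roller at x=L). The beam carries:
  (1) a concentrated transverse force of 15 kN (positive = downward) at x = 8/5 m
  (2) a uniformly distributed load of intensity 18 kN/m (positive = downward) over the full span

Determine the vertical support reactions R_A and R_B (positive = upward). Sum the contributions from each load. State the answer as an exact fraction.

R_A = 45 kN, R_B = 42 kN

Load 1 — point force P=15 kN at a=8/5 m (b=L-a=12/5):
  R_A = Pb/L = 15·(12/5)/4 = 9 kN
  R_B = Pa/L = 15·(8/5)/4 = 6 kN
Load 2 — uniform load w=18 kN/m over full span:
  R_A = wL/2 = 18·4/2 = 36 kN
  R_B = wL/2 = 18·4/2 = 36 kN
Superposition: R_A = 45 kN, R_B = 42 kN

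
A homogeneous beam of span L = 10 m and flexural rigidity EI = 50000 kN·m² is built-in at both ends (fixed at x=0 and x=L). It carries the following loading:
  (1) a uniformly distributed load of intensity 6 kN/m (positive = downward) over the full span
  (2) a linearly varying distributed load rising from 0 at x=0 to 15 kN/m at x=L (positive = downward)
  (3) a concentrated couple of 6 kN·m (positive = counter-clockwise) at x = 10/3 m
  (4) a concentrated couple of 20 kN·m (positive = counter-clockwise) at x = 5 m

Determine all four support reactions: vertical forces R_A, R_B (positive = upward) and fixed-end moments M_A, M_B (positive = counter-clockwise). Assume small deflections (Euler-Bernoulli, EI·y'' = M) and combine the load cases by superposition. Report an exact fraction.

R_A = 563/10 kN, M_A = 105 kN·m, R_B = 787/10 kN, M_B = -118 kN·m

Load 1 — uniform load w=6 kN/m over full span:
  R_A = wL/2 = 6·10/2 = 30 kN
  M_A = wL²/12 = 6·10²/12 = 50 kN·m
  R_B = wL/2 = 6·10/2 = 30 kN
  M_B = -wL²/12 = -6·10²/12 = -50 kN·m
Load 2 — triangular load w₀=15 kN/m (0→w₀ over full span):
  R_A = 3w₀L/20 = 3·15·10/20 = 45/2 kN
  M_A = w₀L²/30 = 15·10²/30 = 50 kN·m
  R_B = 7w₀L/20 = 7·15·10/20 = 105/2 kN
  M_B = -w₀L²/20 = -15·10²/20 = -75 kN·m
Load 3 — applied couple M₀=6 kN·m at a=10/3 m (b=L-a=20/3):
  R_A = 6M₀ab/L³ = 6·6·(10/3)·(20/3)/10³ = 4/5 kN
  M_A = M₀b(2a-b)/L² = 6·(20/3)·(2·(10/3)-(20/3))/10² = 0 kN·m
  R_B = -6M₀ab/L³ = -6·6·(10/3)·(20/3)/10³ = -4/5 kN
  M_B = M₀a(2b-a)/L² = 6·(10/3)·(2·(20/3)-(10/3))/10² = 2 kN·m
Load 4 — applied couple M₀=20 kN·m at a=5 m (b=L-a=5):
  R_A = 6M₀ab/L³ = 6·20·5·5/10³ = 3 kN
  M_A = M₀b(2a-b)/L² = 20·5·(2·5-5)/10² = 5 kN·m
  R_B = -6M₀ab/L³ = -6·20·5·5/10³ = -3 kN
  M_B = M₀a(2b-a)/L² = 20·5·(2·5-5)/10² = 5 kN·m
Superposition: R_A = 563/10 kN, M_A = 105 kN·m, R_B = 787/10 kN, M_B = -118 kN·m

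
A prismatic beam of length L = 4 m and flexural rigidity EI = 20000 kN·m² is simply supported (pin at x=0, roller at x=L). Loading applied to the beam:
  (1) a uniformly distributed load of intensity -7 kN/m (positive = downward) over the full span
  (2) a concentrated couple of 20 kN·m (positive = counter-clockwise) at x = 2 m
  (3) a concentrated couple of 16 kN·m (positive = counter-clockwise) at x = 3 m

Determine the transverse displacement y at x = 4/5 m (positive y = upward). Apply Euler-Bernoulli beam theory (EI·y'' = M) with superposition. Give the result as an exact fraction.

Load 1 — uniform load w=-7 kN/m over full span:
  y_1 = -wx(L³-2Lx²+x³)/(24EI) = -(-7)·(4/5)·(4³-2·4·(4/5)²+(4/5)³)/(24·20000) = 812/1171875 m
Load 2 — applied couple M₀=20 kN·m at a=2 m (b=L-a=2):
  y_2 = (M₀x³/(6L)+C₁x)/EI  [x≤a] with C₁=M₀(3b²-L²)/(6L)=-10/3 = (20·(4/5)³/(6·4)+(-10/3)·(4/5))/20000 = -7/62500 m
Load 3 — applied couple M₀=16 kN·m at a=3 m (b=L-a=1):
  y_3 = (M₀x³/(6L)+C₁x)/EI  [x≤a] with C₁=M₀(3b²-L²)/(6L)=-26/3 = (16·(4/5)³/(6·4)+(-26/3)·(4/5))/20000 = -103/312500 m
Superposition: y = Σ y_i = 589/2343750 m ≈ 0.000251 m

y(4/5) = 589/2343750 m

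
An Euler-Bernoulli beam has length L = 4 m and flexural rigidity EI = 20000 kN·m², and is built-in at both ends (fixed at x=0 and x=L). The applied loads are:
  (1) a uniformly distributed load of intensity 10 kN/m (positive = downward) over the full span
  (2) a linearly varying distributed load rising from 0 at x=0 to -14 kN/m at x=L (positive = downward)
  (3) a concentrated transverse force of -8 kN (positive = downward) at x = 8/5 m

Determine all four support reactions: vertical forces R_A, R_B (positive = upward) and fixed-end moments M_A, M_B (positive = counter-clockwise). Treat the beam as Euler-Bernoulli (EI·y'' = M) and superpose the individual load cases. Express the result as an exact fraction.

R_A = 802/125 kN, M_A = 472/375 kN·m, R_B = -302/125 kN, M_B = 352/375 kN·m

Load 1 — uniform load w=10 kN/m over full span:
  R_A = wL/2 = 10·4/2 = 20 kN
  M_A = wL²/12 = 10·4²/12 = 40/3 kN·m
  R_B = wL/2 = 10·4/2 = 20 kN
  M_B = -wL²/12 = -10·4²/12 = -40/3 kN·m
Load 2 — triangular load w₀=-14 kN/m (0→w₀ over full span):
  R_A = 3w₀L/20 = 3·(-14)·4/20 = -42/5 kN
  M_A = w₀L²/30 = (-14)·4²/30 = -112/15 kN·m
  R_B = 7w₀L/20 = 7·(-14)·4/20 = -98/5 kN
  M_B = -w₀L²/20 = -(-14)·4²/20 = 56/5 kN·m
Load 3 — point force P=-8 kN at a=8/5 m (b=L-a=12/5):
  R_A = Pb²(3a+b)/L³ = (-8)·(12/5)²·(3·(8/5)+(12/5))/4³ = -648/125 kN
  M_A = Pab²/L² = (-8)·(8/5)·(12/5)²/4² = -576/125 kN·m
  R_B = Pa²(a+3b)/L³ = (-8)·(8/5)²·((8/5)+3·(12/5))/4³ = -352/125 kN
  M_B = -Pa²b/L² = -(-8)·(8/5)²·(12/5)/4² = 384/125 kN·m
Superposition: R_A = 802/125 kN, M_A = 472/375 kN·m, R_B = -302/125 kN, M_B = 352/375 kN·m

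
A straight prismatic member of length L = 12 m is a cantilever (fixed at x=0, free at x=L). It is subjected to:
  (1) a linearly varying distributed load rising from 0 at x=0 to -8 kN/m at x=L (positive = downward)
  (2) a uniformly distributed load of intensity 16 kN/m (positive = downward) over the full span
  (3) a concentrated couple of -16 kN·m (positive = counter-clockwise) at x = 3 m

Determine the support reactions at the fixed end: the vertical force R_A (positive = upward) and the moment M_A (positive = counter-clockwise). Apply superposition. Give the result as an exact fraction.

Load 1 — triangular load w₀=-8 kN/m (0→w₀ over full span):
  R_A = w₀L/2 = (-8)·12/2 = -48 kN
  M_A = w₀L²/3 = (-8)·12²/3 = -384 kN·m
Load 2 — uniform load w=16 kN/m over full span:
  R_A = wL = 16·12 = 192 kN
  M_A = wL²/2 = 16·12²/2 = 1152 kN·m
Load 3 — applied couple M₀=-16 kN·m at a=3 m (b=L-a=9):
  R_A = 0 kN
  M_A = -M₀ = -(-16) = 16 kN·m
Superposition: R_A = 144 kN, M_A = 784 kN·m

R_A = 144 kN, M_A = 784 kN·m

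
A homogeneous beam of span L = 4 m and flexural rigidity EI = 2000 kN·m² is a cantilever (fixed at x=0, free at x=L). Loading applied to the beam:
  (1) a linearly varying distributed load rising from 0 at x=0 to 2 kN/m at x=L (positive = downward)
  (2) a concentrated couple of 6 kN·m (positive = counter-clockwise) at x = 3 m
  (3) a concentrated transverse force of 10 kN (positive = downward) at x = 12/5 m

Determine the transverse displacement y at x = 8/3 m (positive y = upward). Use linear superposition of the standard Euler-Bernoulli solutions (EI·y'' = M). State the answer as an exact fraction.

Load 1 — triangular load w₀=2 kN/m (0→w₀ over full span):
  y_1 = (w₀Lx³/12-w₀L²x²/6-w₀x⁵/(120L))/EI = (2·4·(8/3)³/12-2·4²·(8/3)²/6-2·(8/3)⁵/(120·4))/2000 = -5888/455625 m
Load 2 — applied couple M₀=6 kN·m at a=3 m (b=L-a=1):
  y_2 = M₀x²/(2EI)  [x≤a] = 6·(8/3)²/(2·2000) = 4/375 m
Load 3 — point force P=10 kN at a=12/5 m (b=L-a=8/5):
  y_3 = -Pa²(3x-a)/(6EI)  [x>a] = -10·(12/5)²·(3·(8/3)-(12/5))/(6·2000) = -84/3125 m
Superposition: y = Σ y_i = -66376/2278125 m ≈ -0.029136 m

y(8/3) = -66376/2278125 m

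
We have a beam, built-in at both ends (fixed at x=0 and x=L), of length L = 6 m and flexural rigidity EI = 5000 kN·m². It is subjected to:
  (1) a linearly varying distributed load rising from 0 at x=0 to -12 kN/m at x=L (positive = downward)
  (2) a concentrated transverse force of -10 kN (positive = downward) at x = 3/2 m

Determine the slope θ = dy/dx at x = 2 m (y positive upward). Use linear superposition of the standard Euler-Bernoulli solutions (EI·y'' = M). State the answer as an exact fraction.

Load 1 — triangular load w₀=-12 kN/m (0→w₀ over full span):
  θ_1 = -w₀(2x(L-x)(L-2x)(x+2L)+x²(L-x)²)/(120LEI) = -(-12)·(2·2·(6-2)·(6-2·2)·(2+2·6)+2²·(6-2)²)/(120·6·5000) = 16/9375 rad
Load 2 — point force P=-10 kN at a=3/2 m (b=L-a=9/2):
  θ_2 = Pa²(L-x)(2bL-(3b+a)(L-x))/(2L³EI)  [x>a] = (-10)·(3/2)²·(6-2)·(2·(9/2)·6-(3·(9/2)+(3/2))·(6-2))/(2·6³·5000) = 1/4000 rad
Superposition: θ = Σ θ_i = 587/300000 rad ≈ 0.001957 rad

θ(2) = 587/300000 rad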